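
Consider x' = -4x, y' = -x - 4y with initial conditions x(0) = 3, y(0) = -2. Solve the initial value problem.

x(t) = 3e^(-4t), y(t) = -3te^(-4t) - 2e^(-4t)

Coefficient matrix A = [[-4, 0], [-1, -4]].
Characteristic polynomial det(A - λI) = λ^2 + 8λ + 16 = 0.
Single eigenvalue λ = -4 with algebraic multiplicity 2.
Eigenvector v = (0,-1); generalized eigenvector w with (A-λI)w=v is (1,-1).
General solution: e^(-4t)[C_1·v + C_2·(t·v + w)].
Applying x(0)=3, y(0)=-2 gives C_1=-1, C_2=3.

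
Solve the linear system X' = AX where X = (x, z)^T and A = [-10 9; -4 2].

Coefficient matrix A = [[-10, 9], [-4, 2]].
Characteristic polynomial det(A - λI) = λ^2 + 8λ + 16 = 0.
Single eigenvalue λ = -4 with algebraic multiplicity 2.
Eigenvector v = (3,2); generalized eigenvector w with (A-λI)w=v is (1,1).
General solution: e^(-4t)[K_1·v + K_2·(t·v + w)].

x(t) = 3K_1e^(-4t) + 3K_2te^(-4t) + K_2e^(-4t), z(t) = 2K_1e^(-4t) + 2K_2te^(-4t) + K_2e^(-4t)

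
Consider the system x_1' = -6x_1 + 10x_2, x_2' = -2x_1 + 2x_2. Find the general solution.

Coefficient matrix A = [[-6, 10], [-2, 2]].
Characteristic polynomial det(A - λI) = λ^2 + 4λ + 8 = 0.
Eigenvalues λ = -2 ± 2i (complex conjugate pair).
For λ=-2+2i: an eigenvector is (-2,-1) - i(-1,0) = (-2 + i, -1).
A real fundamental pair from Re and Im of e^((-2+2i)t)v: X_1 = e^(-2t)(cos(2t)·(-2,-1) + sin(2t)·(-1,0)), X_2 = e^(-2t)(sin(2t)·(-2,-1) - cos(2t)·(-1,0)).
General solution: K_1X_1 + K_2X_2.

x_1(t) = -K_1e^(-2t)sin(2t) - 2K_1e^(-2t)cos(2t) - 2K_2e^(-2t)sin(2t) + K_2e^(-2t)cos(2t), x_2(t) = -K_1e^(-2t)cos(2t) - K_2e^(-2t)sin(2t)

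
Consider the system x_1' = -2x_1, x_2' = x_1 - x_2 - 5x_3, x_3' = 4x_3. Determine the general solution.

Coefficient matrix A = [[-2, 0, 0], [1, -1, -5], [0, 0, 4]].
det(A - λI) = 0 gives eigenvalues λ = -1, -2, 4.
For λ=-1: eigenvector (0,1,0).
For λ=-2: eigenvector (1,-1,0).
For λ=4: eigenvector (0,-1,1).
General solution: c_1e^(-t)(0,1,0) + c_2e^(-2t)(1,-1,0) + c_3e^(4t)(0,-1,1).

x_1(t) = c_2e^(-2t), x_2(t) = c_1e^(-t) - c_2e^(-2t) - c_3e^(4t), x_3(t) = c_3e^(4t)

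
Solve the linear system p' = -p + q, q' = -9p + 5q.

Coefficient matrix A = [[-1, 1], [-9, 5]].
Characteristic polynomial det(A - λI) = λ^2 - 4λ + 4 = 0.
Single eigenvalue λ = 2 with algebraic multiplicity 2.
Eigenvector v = (1,3); generalized eigenvector w with (A-λI)w=v is (0,1).
General solution: e^(2t)[c_1·v + c_2·(t·v + w)].

p(t) = c_1e^(2t) + c_2te^(2t), q(t) = 3c_1e^(2t) + 3c_2te^(2t) + c_2e^(2t)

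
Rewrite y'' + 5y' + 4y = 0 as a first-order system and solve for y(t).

Let x_1 = y, x_2 = y'. Then x_1' = x_2 and x_2' = -4x_1 - 5x_2.
A = [[0,1],[-4,-5]]; det(A-λI) = λ^2 + 5λ + 4.
Eigenvalues λ = -1, -4 with eigenvectors (1,-1), (1,-4).

y(t) = C_1e^(-t) + C_2e^(-4t)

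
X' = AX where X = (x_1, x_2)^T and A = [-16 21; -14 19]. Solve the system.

x_1(t) = -3C_1e^(-2t) - C_2e^(5t), x_2(t) = -2C_1e^(-2t) - C_2e^(5t)

Coefficient matrix A = [[-16, 21], [-14, 19]].
Characteristic polynomial det(A - λI) = λ^2 - 3λ - 10 = 0.
Eigenvalues λ = -2, 5.
For λ=-2: (A-λI) row 1 is [-14, 21], so an eigenvector is (-3, -2).
For λ=5: (A-λI) row 1 is [-21, 21], so an eigenvector is (-1, -1).
General solution: C_1e^(-2t)(-3,-2) + C_2e^(5t)(-1,-1).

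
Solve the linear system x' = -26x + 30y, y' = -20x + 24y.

x(t) = c_1e^(4t) - 3c_2e^(-6t), y(t) = c_1e^(4t) - 2c_2e^(-6t)

Coefficient matrix A = [[-26, 30], [-20, 24]].
Characteristic polynomial det(A - λI) = λ^2 + 2λ - 24 = 0.
Eigenvalues λ = 4, -6.
For λ=4: (A-λI) row 1 is [-30, 30], so an eigenvector is (1, 1).
For λ=-6: (A-λI) row 1 is [-20, 30], so an eigenvector is (-3, -2).
General solution: c_1e^(4t)(1,1) + c_2e^(-6t)(-3,-2).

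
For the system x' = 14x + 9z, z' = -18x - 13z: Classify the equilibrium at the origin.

A = [[14,9],[-18,-13]]; det(A-λI) = λ^2 - λ - 20.
λ = 5, -4: opposite signs.

saddle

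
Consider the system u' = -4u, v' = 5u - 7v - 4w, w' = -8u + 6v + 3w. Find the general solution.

Coefficient matrix A = [[-4, 0, 0], [5, -7, -4], [-8, 6, 3]].
det(A - λI) = 0 gives eigenvalues λ = -4, -1, -3.
For λ=-4: eigenvector (1,-1,2).
For λ=-1: eigenvector (0,-2,3).
For λ=-3: eigenvector (0,-1,1).
General solution: C_1e^(-4t)(1,-1,2) + C_2e^(-t)(0,-2,3) + C_3e^(-3t)(0,-1,1).

u(t) = C_1e^(-4t), v(t) = -C_1e^(-4t) - 2C_2e^(-t) - C_3e^(-3t), w(t) = 2C_1e^(-4t) + 3C_2e^(-t) + C_3e^(-3t)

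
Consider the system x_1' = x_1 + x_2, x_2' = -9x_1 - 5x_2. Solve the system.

Coefficient matrix A = [[1, 1], [-9, -5]].
Characteristic polynomial det(A - λI) = λ^2 + 4λ + 4 = 0.
Single eigenvalue λ = -2 with algebraic multiplicity 2.
Eigenvector v = (1,-3); generalized eigenvector w with (A-λI)w=v is (0,1).
General solution: e^(-2t)[c_1·v + c_2·(t·v + w)].

x_1(t) = c_1e^(-2t) + c_2te^(-2t), x_2(t) = -3c_1e^(-2t) - 3c_2te^(-2t) + c_2e^(-2t)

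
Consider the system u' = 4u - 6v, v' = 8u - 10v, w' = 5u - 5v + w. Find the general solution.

u(t) = K_1e^(-2t) + 3K_3e^(-4t), v(t) = K_1e^(-2t) + 4K_3e^(-4t), w(t) = K_2e^(t) + K_3e^(-4t)

Coefficient matrix A = [[4, -6, 0], [8, -10, 0], [5, -5, 1]].
det(A - λI) = 0 gives eigenvalues λ = -2, 1, -4.
For λ=-2: eigenvector (1,1,0).
For λ=1: eigenvector (0,0,1).
For λ=-4: eigenvector (3,4,1).
General solution: K_1e^(-2t)(1,1,0) + K_2e^(t)(0,0,1) + K_3e^(-4t)(3,4,1).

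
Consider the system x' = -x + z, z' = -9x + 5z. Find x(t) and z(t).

x(t) = -c_1e^(2t) - c_2te^(2t), z(t) = -3c_1e^(2t) - 3c_2te^(2t) - c_2e^(2t)

Coefficient matrix A = [[-1, 1], [-9, 5]].
Characteristic polynomial det(A - λI) = λ^2 - 4λ + 4 = 0.
Single eigenvalue λ = 2 with algebraic multiplicity 2.
Eigenvector v = (-1,-3); generalized eigenvector w with (A-λI)w=v is (0,-1).
General solution: e^(2t)[c_1·v + c_2·(t·v + w)].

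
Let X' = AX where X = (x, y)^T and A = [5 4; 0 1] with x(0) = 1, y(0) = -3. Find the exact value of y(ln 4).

A = [[5,4],[0,1]]; eigenvalues λ = 1, 5.
Eigenvectors: (1,-1) for λ=1, (1,0) for λ=5.
From the initial condition, c_1 = 3, c_2 = -2.
y(ln 4) = (3)(4^1)(-1) + (-2)(4^5)(0) = -12.

-12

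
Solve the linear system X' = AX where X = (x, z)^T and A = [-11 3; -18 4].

x(t) = -c_1e^(-2t) + c_2e^(-5t), z(t) = -3c_1e^(-2t) + 2c_2e^(-5t)

Coefficient matrix A = [[-11, 3], [-18, 4]].
Characteristic polynomial det(A - λI) = λ^2 + 7λ + 10 = 0.
Eigenvalues λ = -2, -5.
For λ=-2: (A-λI) row 1 is [-9, 3], so an eigenvector is (-1, -3).
For λ=-5: (A-λI) row 1 is [-6, 3], so an eigenvector is (1, 2).
General solution: c_1e^(-2t)(-1,-3) + c_2e^(-5t)(1,2).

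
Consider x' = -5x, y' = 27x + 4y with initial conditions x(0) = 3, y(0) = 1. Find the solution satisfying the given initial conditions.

Coefficient matrix A = [[-5, 0], [27, 4]].
Characteristic polynomial det(A - λI) = λ^2 + λ - 20 = 0.
Eigenvalues λ = -5, 4.
For λ=-5: (A-λI) row 2 is [27, 9], so an eigenvector is (-1, 3).
For λ=4: (A-λI) row 1 is [-9, 0], so an eigenvector is (0, 1).
General solution: c_1e^(-5t)(-1,3) + c_2e^(4t)(0,1).
Applying x(0)=3, y(0)=1 gives c_1=-3, c_2=10.

x(t) = 3e^(-5t), y(t) = 10e^(4t) - 9e^(-5t)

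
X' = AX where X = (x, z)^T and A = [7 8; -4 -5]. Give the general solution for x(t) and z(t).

Coefficient matrix A = [[7, 8], [-4, -5]].
Characteristic polynomial det(A - λI) = λ^2 - 2λ - 3 = 0.
Eigenvalues λ = -1, 3.
For λ=-1: (A-λI) row 1 is [8, 8], so an eigenvector is (-1, 1).
For λ=3: (A-λI) row 1 is [4, 8], so an eigenvector is (2, -1).
General solution: C_1e^(-t)(-1,1) + C_2e^(3t)(2,-1).

x(t) = -C_1e^(-t) + 2C_2e^(3t), z(t) = C_1e^(-t) - C_2e^(3t)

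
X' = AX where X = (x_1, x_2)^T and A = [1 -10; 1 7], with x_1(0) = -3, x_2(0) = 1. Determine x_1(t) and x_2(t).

x_1(t) = -e^(4t)sin(t) - 3e^(4t)cos(t), x_2(t) = e^(4t)cos(t)

Coefficient matrix A = [[1, -10], [1, 7]].
Characteristic polynomial det(A - λI) = λ^2 - 8λ + 17 = 0.
Eigenvalues λ = 4 ± i (complex conjugate pair).
For λ=4+i: an eigenvector is (-1,0) - i(3,-1) = (-1 - 3i, 0 + i).
A real fundamental pair from Re and Im of e^((4+i)t)v: X_1 = e^(4t)(cos(t)·(-1,0) + sin(t)·(3,-1)), X_2 = e^(4t)(sin(t)·(-1,0) - cos(t)·(3,-1)).
General solution: c_1X_1 + c_2X_2.
Applying x_1(0)=-3, x_2(0)=1 gives c_1=0, c_2=1.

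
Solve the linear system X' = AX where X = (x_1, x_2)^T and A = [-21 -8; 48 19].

x_1(t) = -c_1e^(3t) + c_2e^(-5t), x_2(t) = 3c_1e^(3t) - 2c_2e^(-5t)

Coefficient matrix A = [[-21, -8], [48, 19]].
Characteristic polynomial det(A - λI) = λ^2 + 2λ - 15 = 0.
Eigenvalues λ = 3, -5.
For λ=3: (A-λI) row 1 is [-24, -8], so an eigenvector is (-1, 3).
For λ=-5: (A-λI) row 1 is [-16, -8], so an eigenvector is (1, -2).
General solution: c_1e^(3t)(-1,3) + c_2e^(-5t)(1,-2).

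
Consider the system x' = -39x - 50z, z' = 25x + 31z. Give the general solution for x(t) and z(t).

Coefficient matrix A = [[-39, -50], [25, 31]].
Characteristic polynomial det(A - λI) = λ^2 + 8λ + 41 = 0.
Eigenvalues λ = -4 ± 5i (complex conjugate pair).
For λ=-4+5i: an eigenvector is (-1,1) - i(-3,2) = (-1 + 3i, 1 - 2i).
A real fundamental pair from Re and Im of e^((-4+5i)t)v: X_1 = e^(-4t)(cos(5t)·(-1,1) + sin(5t)·(-3,2)), X_2 = e^(-4t)(sin(5t)·(-1,1) - cos(5t)·(-3,2)).
General solution: C_1X_1 + C_2X_2.

x(t) = -3C_1e^(-4t)sin(5t) - C_1e^(-4t)cos(5t) - C_2e^(-4t)sin(5t) + 3C_2e^(-4t)cos(5t), z(t) = 2C_1e^(-4t)sin(5t) + C_1e^(-4t)cos(5t) + C_2e^(-4t)sin(5t) - 2C_2e^(-4t)cos(5t)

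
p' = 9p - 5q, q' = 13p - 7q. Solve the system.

Coefficient matrix A = [[9, -5], [13, -7]].
Characteristic polynomial det(A - λI) = λ^2 - 2λ + 2 = 0.
Eigenvalues λ = 1 ± i (complex conjugate pair).
For λ=1+i: an eigenvector is (1,2) - i(-2,-3) = (1 + 2i, 2 + 3i).
A real fundamental pair from Re and Im of e^((1+i)t)v: X_1 = e^(t)(cos(t)·(1,2) + sin(t)·(-2,-3)), X_2 = e^(t)(sin(t)·(1,2) - cos(t)·(-2,-3)).
General solution: c_1X_1 + c_2X_2.

p(t) = -2c_1e^(t)sin(t) + c_1e^(t)cos(t) + c_2e^(t)sin(t) + 2c_2e^(t)cos(t), q(t) = -3c_1e^(t)sin(t) + 2c_1e^(t)cos(t) + 2c_2e^(t)sin(t) + 3c_2e^(t)cos(t)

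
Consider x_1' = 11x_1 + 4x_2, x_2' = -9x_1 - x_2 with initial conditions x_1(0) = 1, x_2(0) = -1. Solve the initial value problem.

Coefficient matrix A = [[11, 4], [-9, -1]].
Characteristic polynomial det(A - λI) = λ^2 - 10λ + 25 = 0.
Single eigenvalue λ = 5 with algebraic multiplicity 2.
Eigenvector v = (2,-3); generalized eigenvector w with (A-λI)w=v is (-1,2).
General solution: e^(5t)[K_1·v + K_2·(t·v + w)].
Applying x_1(0)=1, x_2(0)=-1 gives K_1=1, K_2=1.

x_1(t) = 2te^(5t) + e^(5t), x_2(t) = -3te^(5t) - e^(5t)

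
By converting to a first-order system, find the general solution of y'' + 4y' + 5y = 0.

Let x_1 = y, x_2 = y'. Then x_1' = x_2 and x_2' = -5x_1 - 4x_2.
A = [[0,1],[-5,-4]]; det(A-λI) = λ^2 + 4λ + 5.
Eigenvalues λ = -2 ± i.

y(t) = c_1e^(-2t)cos(t) + c_2e^(-2t)sin(t)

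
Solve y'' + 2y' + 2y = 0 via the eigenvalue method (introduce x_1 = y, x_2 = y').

y(t) = K_1e^(-t)cos(t) + K_2e^(-t)sin(t)

Let x_1 = y, x_2 = y'. Then x_1' = x_2 and x_2' = -2x_1 - 2x_2.
A = [[0,1],[-2,-2]]; det(A-λI) = λ^2 + 2λ + 2.
Eigenvalues λ = -1 ± i.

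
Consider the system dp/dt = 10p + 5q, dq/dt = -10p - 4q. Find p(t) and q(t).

Coefficient matrix A = [[10, 5], [-10, -4]].
Characteristic polynomial det(A - λI) = λ^2 - 6λ + 10 = 0.
Eigenvalues λ = 3 ± i (complex conjugate pair).
For λ=3+i: an eigenvector is (1,-1) - i(2,-3) = (1 - 2i, -1 + 3i).
A real fundamental pair from Re and Im of e^((3+i)t)v: X_1 = e^(3t)(cos(t)·(1,-1) + sin(t)·(2,-3)), X_2 = e^(3t)(sin(t)·(1,-1) - cos(t)·(2,-3)).
General solution: C_1X_1 + C_2X_2.

p(t) = 2C_1e^(3t)sin(t) + C_1e^(3t)cos(t) + C_2e^(3t)sin(t) - 2C_2e^(3t)cos(t), q(t) = -3C_1e^(3t)sin(t) - C_1e^(3t)cos(t) - C_2e^(3t)sin(t) + 3C_2e^(3t)cos(t)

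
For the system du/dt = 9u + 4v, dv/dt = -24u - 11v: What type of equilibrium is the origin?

A = [[9,4],[-24,-11]]; det(A-λI) = λ^2 + 2λ - 3.
λ = -3, 1: opposite signs.

saddle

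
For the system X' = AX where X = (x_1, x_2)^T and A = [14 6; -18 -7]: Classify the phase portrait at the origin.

A = [[14,6],[-18,-7]]; det(A-λI) = λ^2 - 7λ + 10.
λ = 2, 5: both positive.

unstable node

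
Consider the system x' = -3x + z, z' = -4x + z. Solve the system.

x(t) = -c_1e^(-t) - c_2te^(-t) + 2c_2e^(-t), z(t) = -2c_1e^(-t) - 2c_2te^(-t) + 3c_2e^(-t)

Coefficient matrix A = [[-3, 1], [-4, 1]].
Characteristic polynomial det(A - λI) = λ^2 + 2λ + 1 = 0.
Single eigenvalue λ = -1 with algebraic multiplicity 2.
Eigenvector v = (-1,-2); generalized eigenvector w with (A-λI)w=v is (2,3).
General solution: e^(-t)[c_1·v + c_2·(t·v + w)].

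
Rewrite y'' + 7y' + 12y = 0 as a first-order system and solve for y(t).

y(t) = C_1e^(-4t) + C_2e^(-3t)

Let x_1 = y, x_2 = y'. Then x_1' = x_2 and x_2' = -12x_1 - 7x_2.
A = [[0,1],[-12,-7]]; det(A-λI) = λ^2 + 7λ + 12.
Eigenvalues λ = -4, -3 with eigenvectors (1,-4), (1,-3).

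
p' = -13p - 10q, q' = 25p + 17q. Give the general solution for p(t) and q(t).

p(t) = C_1e^(2t)sin(5t) + C_1e^(2t)cos(5t) + C_2e^(2t)sin(5t) - C_2e^(2t)cos(5t), q(t) = -C_1e^(2t)sin(5t) - 2C_1e^(2t)cos(5t) - 2C_2e^(2t)sin(5t) + C_2e^(2t)cos(5t)

Coefficient matrix A = [[-13, -10], [25, 17]].
Characteristic polynomial det(A - λI) = λ^2 - 4λ + 29 = 0.
Eigenvalues λ = 2 ± 5i (complex conjugate pair).
For λ=2+5i: an eigenvector is (1,-2) - i(1,-1) = (1 - i, -2 + i).
A real fundamental pair from Re and Im of e^((2+5i)t)v: X_1 = e^(2t)(cos(5t)·(1,-2) + sin(5t)·(1,-1)), X_2 = e^(2t)(sin(5t)·(1,-2) - cos(5t)·(1,-1)).
General solution: C_1X_1 + C_2X_2.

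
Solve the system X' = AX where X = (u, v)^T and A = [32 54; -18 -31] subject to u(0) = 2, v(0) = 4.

Coefficient matrix A = [[32, 54], [-18, -31]].
Characteristic polynomial det(A - λI) = λ^2 - λ - 20 = 0.
Eigenvalues λ = 5, -4.
For λ=5: (A-λI) row 1 is [27, 54], so an eigenvector is (-2, 1).
For λ=-4: (A-λI) row 1 is [36, 54], so an eigenvector is (3, -2).
General solution: C_1e^(5t)(-2,1) + C_2e^(-4t)(3,-2).
Applying u(0)=2, v(0)=4 gives C_1=-16, C_2=-10.

u(t) = 32e^(5t) - 30e^(-4t), v(t) = -16e^(5t) + 20e^(-4t)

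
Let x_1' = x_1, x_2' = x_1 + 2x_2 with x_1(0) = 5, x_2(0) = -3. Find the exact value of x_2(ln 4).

12

A = [[1,0],[1,2]]; eigenvalues λ = 1, 2.
Eigenvectors: (-1,1) for λ=1, (0,-1) for λ=2.
From the initial condition, c_1 = -5, c_2 = -2.
x_2(ln 4) = (-5)(4^1)(1) + (-2)(4^2)(-1) = 12.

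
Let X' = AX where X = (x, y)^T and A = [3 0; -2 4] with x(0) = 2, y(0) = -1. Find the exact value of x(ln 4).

128

A = [[3,0],[-2,4]]; eigenvalues λ = 3, 4.
Eigenvectors: (1,2) for λ=3, (0,-1) for λ=4.
From the initial condition, c_1 = 2, c_2 = 5.
x(ln 4) = (2)(4^3)(1) + (5)(4^4)(0) = 128.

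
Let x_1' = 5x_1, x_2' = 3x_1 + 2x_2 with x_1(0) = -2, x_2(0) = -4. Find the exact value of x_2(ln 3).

-504

A = [[5,0],[3,2]]; eigenvalues λ = 2, 5.
Eigenvectors: (0,1) for λ=2, (-1,-1) for λ=5.
From the initial condition, c_1 = -2, c_2 = 2.
x_2(ln 3) = (-2)(3^2)(1) + (2)(3^5)(-1) = -504.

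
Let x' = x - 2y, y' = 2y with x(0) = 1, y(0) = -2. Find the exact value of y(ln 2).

A = [[1,-2],[0,2]]; eigenvalues λ = 1, 2.
Eigenvectors: (1,0) for λ=1, (-2,1) for λ=2.
From the initial condition, c_1 = -3, c_2 = -2.
y(ln 2) = (-3)(2^1)(0) + (-2)(2^2)(1) = -8.

-8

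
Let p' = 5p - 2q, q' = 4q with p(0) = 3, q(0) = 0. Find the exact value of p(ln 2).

96

A = [[5,-2],[0,4]]; eigenvalues λ = 5, 4.
Eigenvectors: (-1,0) for λ=5, (-2,-1) for λ=4.
From the initial condition, c_1 = -3, c_2 = 0.
p(ln 2) = (-3)(2^5)(-1) + (0)(2^4)(-2) = 96.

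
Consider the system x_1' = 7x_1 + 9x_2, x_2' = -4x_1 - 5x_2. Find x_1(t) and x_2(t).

x_1(t) = -3K_1e^(t) - 3K_2te^(t) - 2K_2e^(t), x_2(t) = 2K_1e^(t) + 2K_2te^(t) + K_2e^(t)

Coefficient matrix A = [[7, 9], [-4, -5]].
Characteristic polynomial det(A - λI) = λ^2 - 2λ + 1 = 0.
Single eigenvalue λ = 1 with algebraic multiplicity 2.
Eigenvector v = (-3,2); generalized eigenvector w with (A-λI)w=v is (-2,1).
General solution: e^(t)[K_1·v + K_2·(t·v + w)].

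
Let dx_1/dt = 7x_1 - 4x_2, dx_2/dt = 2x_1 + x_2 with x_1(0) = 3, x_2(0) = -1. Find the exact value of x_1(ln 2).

216

A = [[7,-4],[2,1]]; eigenvalues λ = 3, 5.
Eigenvectors: (-1,-1) for λ=3, (2,1) for λ=5.
From the initial condition, c_1 = 5, c_2 = 4.
x_1(ln 2) = (5)(2^3)(-1) + (4)(2^5)(2) = 216.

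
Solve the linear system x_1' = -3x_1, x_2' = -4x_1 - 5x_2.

Coefficient matrix A = [[-3, 0], [-4, -5]].
Characteristic polynomial det(A - λI) = λ^2 + 8λ + 15 = 0.
Eigenvalues λ = -5, -3.
For λ=-5: (A-λI) row 1 is [2, 0], so an eigenvector is (0, -1).
For λ=-3: (A-λI) row 2 is [-4, -2], so an eigenvector is (-1, 2).
General solution: c_1e^(-5t)(0,-1) + c_2e^(-3t)(-1,2).

x_1(t) = -c_2e^(-3t), x_2(t) = -c_1e^(-5t) + 2c_2e^(-3t)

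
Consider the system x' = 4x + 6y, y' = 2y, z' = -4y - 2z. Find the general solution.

x(t) = c_1e^(4t) - 3c_3e^(2t), y(t) = c_3e^(2t), z(t) = c_2e^(-2t) - c_3e^(2t)

Coefficient matrix A = [[4, 6, 0], [0, 2, 0], [0, -4, -2]].
det(A - λI) = 0 gives eigenvalues λ = 4, -2, 2.
For λ=4: eigenvector (1,0,0).
For λ=-2: eigenvector (0,0,1).
For λ=2: eigenvector (-3,1,-1).
General solution: c_1e^(4t)(1,0,0) + c_2e^(-2t)(0,0,1) + c_3e^(2t)(-3,1,-1).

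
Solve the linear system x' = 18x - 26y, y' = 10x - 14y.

x(t) = -3K_1e^(2t)sin(2t) - 2K_1e^(2t)cos(2t) - 2K_2e^(2t)sin(2t) + 3K_2e^(2t)cos(2t), y(t) = -2K_1e^(2t)sin(2t) - K_1e^(2t)cos(2t) - K_2e^(2t)sin(2t) + 2K_2e^(2t)cos(2t)

Coefficient matrix A = [[18, -26], [10, -14]].
Characteristic polynomial det(A - λI) = λ^2 - 4λ + 8 = 0.
Eigenvalues λ = 2 ± 2i (complex conjugate pair).
For λ=2+2i: an eigenvector is (-2,-1) - i(-3,-2) = (-2 + 3i, -1 + 2i).
A real fundamental pair from Re and Im of e^((2+2i)t)v: X_1 = e^(2t)(cos(2t)·(-2,-1) + sin(2t)·(-3,-2)), X_2 = e^(2t)(sin(2t)·(-2,-1) - cos(2t)·(-3,-2)).
General solution: K_1X_1 + K_2X_2.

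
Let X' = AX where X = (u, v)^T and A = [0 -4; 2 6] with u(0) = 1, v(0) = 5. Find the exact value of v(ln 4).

A = [[0,-4],[2,6]]; eigenvalues λ = 2, 4.
Eigenvectors: (2,-1) for λ=2, (1,-1) for λ=4.
From the initial condition, c_1 = 6, c_2 = -11.
v(ln 4) = (6)(4^2)(-1) + (-11)(4^4)(-1) = 2720.

2720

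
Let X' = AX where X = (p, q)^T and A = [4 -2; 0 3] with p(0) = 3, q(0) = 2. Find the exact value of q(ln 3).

54

A = [[4,-2],[0,3]]; eigenvalues λ = 3, 4.
Eigenvectors: (2,1) for λ=3, (-1,0) for λ=4.
From the initial condition, c_1 = 2, c_2 = 1.
q(ln 3) = (2)(3^3)(1) + (1)(3^4)(0) = 54.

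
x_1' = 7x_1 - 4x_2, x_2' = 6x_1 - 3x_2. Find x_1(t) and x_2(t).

Coefficient matrix A = [[7, -4], [6, -3]].
Characteristic polynomial det(A - λI) = λ^2 - 4λ + 3 = 0.
Eigenvalues λ = 1, 3.
For λ=1: (A-λI) row 1 is [6, -4], so an eigenvector is (-2, -3).
For λ=3: (A-λI) row 1 is [4, -4], so an eigenvector is (-1, -1).
General solution: c_1e^(t)(-2,-3) + c_2e^(3t)(-1,-1).

x_1(t) = -2c_1e^(t) - c_2e^(3t), x_2(t) = -3c_1e^(t) - c_2e^(3t)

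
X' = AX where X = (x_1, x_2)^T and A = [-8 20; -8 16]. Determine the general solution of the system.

x_1(t) = K_1e^(4t)sin(4t) - 2K_1e^(4t)cos(4t) - 2K_2e^(4t)sin(4t) - K_2e^(4t)cos(4t), x_2(t) = K_1e^(4t)sin(4t) - K_1e^(4t)cos(4t) - K_2e^(4t)sin(4t) - K_2e^(4t)cos(4t)

Coefficient matrix A = [[-8, 20], [-8, 16]].
Characteristic polynomial det(A - λI) = λ^2 - 8λ + 32 = 0.
Eigenvalues λ = 4 ± 4i (complex conjugate pair).
For λ=4+4i: an eigenvector is (-2,-1) - i(1,1) = (-2 - i, -1 - i).
A real fundamental pair from Re and Im of e^((4+4i)t)v: X_1 = e^(4t)(cos(4t)·(-2,-1) + sin(4t)·(1,1)), X_2 = e^(4t)(sin(4t)·(-2,-1) - cos(4t)·(1,1)).
General solution: K_1X_1 + K_2X_2.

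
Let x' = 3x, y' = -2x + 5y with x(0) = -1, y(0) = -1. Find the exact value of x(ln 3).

A = [[3,0],[-2,5]]; eigenvalues λ = 5, 3.
Eigenvectors: (0,-1) for λ=5, (1,1) for λ=3.
From the initial condition, c_1 = 0, c_2 = -1.
x(ln 3) = (0)(3^5)(0) + (-1)(3^3)(1) = -27.

-27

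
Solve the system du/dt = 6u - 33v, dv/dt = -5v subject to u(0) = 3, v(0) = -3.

Coefficient matrix A = [[6, -33], [0, -5]].
Characteristic polynomial det(A - λI) = λ^2 - λ - 30 = 0.
Eigenvalues λ = -5, 6.
For λ=-5: (A-λI) row 1 is [11, -33], so an eigenvector is (-3, -1).
For λ=6: (A-λI) row 1 is [0, -33], so an eigenvector is (1, 0).
General solution: K_1e^(-5t)(-3,-1) + K_2e^(6t)(1,0).
Applying u(0)=3, v(0)=-3 gives K_1=3, K_2=12.

u(t) = 12e^(6t) - 9e^(-5t), v(t) = -3e^(-5t)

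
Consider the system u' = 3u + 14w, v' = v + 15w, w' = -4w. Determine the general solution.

Coefficient matrix A = [[3, 0, 14], [0, 1, 15], [0, 0, -4]].
det(A - λI) = 0 gives eigenvalues λ = 3, 1, -4.
For λ=3: eigenvector (1,0,0).
For λ=1: eigenvector (0,1,0).
For λ=-4: eigenvector (-2,-3,1).
General solution: c_1e^(3t)(1,0,0) + c_2e^(t)(0,1,0) + c_3e^(-4t)(-2,-3,1).

u(t) = c_1e^(3t) - 2c_3e^(-4t), v(t) = c_2e^(t) - 3c_3e^(-4t), w(t) = c_3e^(-4t)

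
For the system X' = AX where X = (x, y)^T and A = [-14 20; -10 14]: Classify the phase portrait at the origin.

center

A = [[-14,20],[-10,14]]; det(A-λI) = λ^2 + 4.
λ = 0 ± 2i: zero real part.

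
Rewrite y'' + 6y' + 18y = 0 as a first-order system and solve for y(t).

Let x_1 = y, x_2 = y'. Then x_1' = x_2 and x_2' = -18x_1 - 6x_2.
A = [[0,1],[-18,-6]]; det(A-λI) = λ^2 + 6λ + 18.
Eigenvalues λ = -3 ± 3i.

y(t) = c_1e^(-3t)cos(3t) + c_2e^(-3t)sin(3t)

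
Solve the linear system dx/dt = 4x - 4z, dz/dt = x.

Coefficient matrix A = [[4, -4], [1, 0]].
Characteristic polynomial det(A - λI) = λ^2 - 4λ + 4 = 0.
Single eigenvalue λ = 2 with algebraic multiplicity 2.
Eigenvector v = (2,1); generalized eigenvector w with (A-λI)w=v is (-1,-1).
General solution: e^(2t)[c_1·v + c_2·(t·v + w)].

x(t) = 2c_1e^(2t) + 2c_2te^(2t) - c_2e^(2t), z(t) = c_1e^(2t) + c_2te^(2t) - c_2e^(2t)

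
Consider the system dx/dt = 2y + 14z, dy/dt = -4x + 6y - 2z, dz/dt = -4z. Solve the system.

Coefficient matrix A = [[0, 2, 14], [-4, 6, -2], [0, 0, -4]].
det(A - λI) = 0 gives eigenvalues λ = 2, 4, -4.
For λ=2: eigenvector (1,1,0).
For λ=4: eigenvector (-1,-2,0).
For λ=-4: eigenvector (-3,-1,1).
General solution: c_1e^(2t)(1,1,0) + c_2e^(4t)(-1,-2,0) + c_3e^(-4t)(-3,-1,1).

x(t) = c_1e^(2t) - c_2e^(4t) - 3c_3e^(-4t), y(t) = c_1e^(2t) - 2c_2e^(4t) - c_3e^(-4t), z(t) = c_3e^(-4t)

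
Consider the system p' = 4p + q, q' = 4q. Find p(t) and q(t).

Coefficient matrix A = [[4, 1], [0, 4]].
Characteristic polynomial det(A - λI) = λ^2 - 8λ + 16 = 0.
Single eigenvalue λ = 4 with algebraic multiplicity 2.
Eigenvector v = (-1,0); generalized eigenvector w with (A-λI)w=v is (2,-1).
General solution: e^(4t)[c_1·v + c_2·(t·v + w)].

p(t) = -c_1e^(4t) - c_2te^(4t) + 2c_2e^(4t), q(t) = -c_2e^(4t)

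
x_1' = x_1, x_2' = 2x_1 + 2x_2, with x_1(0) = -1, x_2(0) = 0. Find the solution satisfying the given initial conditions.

Coefficient matrix A = [[1, 0], [2, 2]].
Characteristic polynomial det(A - λI) = λ^2 - 3λ + 2 = 0.
Eigenvalues λ = 2, 1.
For λ=2: (A-λI) row 1 is [-1, 0], so an eigenvector is (0, -1).
For λ=1: (A-λI) row 2 is [2, 1], so an eigenvector is (1, -2).
General solution: C_1e^(2t)(0,-1) + C_2e^(t)(1,-2).
Applying x_1(0)=-1, x_2(0)=0 gives C_1=2, C_2=-1.

x_1(t) = -e^(t), x_2(t) = -2e^(2t) + 2e^(t)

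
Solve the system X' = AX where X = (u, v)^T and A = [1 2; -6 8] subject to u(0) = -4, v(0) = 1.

Coefficient matrix A = [[1, 2], [-6, 8]].
Characteristic polynomial det(A - λI) = λ^2 - 9λ + 20 = 0.
Eigenvalues λ = 4, 5.
For λ=4: (A-λI) row 1 is [-3, 2], so an eigenvector is (2, 3).
For λ=5: (A-λI) row 1 is [-4, 2], so an eigenvector is (-1, -2).
General solution: K_1e^(4t)(2,3) + K_2e^(5t)(-1,-2).
Applying u(0)=-4, v(0)=1 gives K_1=-9, K_2=-14.

u(t) = 14e^(5t) - 18e^(4t), v(t) = 28e^(5t) - 27e^(4t)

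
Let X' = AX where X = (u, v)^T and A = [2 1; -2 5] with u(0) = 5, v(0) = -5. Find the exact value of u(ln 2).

-40

A = [[2,1],[-2,5]]; eigenvalues λ = 3, 4.
Eigenvectors: (1,1) for λ=3, (1,2) for λ=4.
From the initial condition, c_1 = 15, c_2 = -10.
u(ln 2) = (15)(2^3)(1) + (-10)(2^4)(1) = -40.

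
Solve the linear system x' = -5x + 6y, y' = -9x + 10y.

Coefficient matrix A = [[-5, 6], [-9, 10]].
Characteristic polynomial det(A - λI) = λ^2 - 5λ + 4 = 0.
Eigenvalues λ = 1, 4.
For λ=1: (A-λI) row 1 is [-6, 6], so an eigenvector is (1, 1).
For λ=4: (A-λI) row 1 is [-9, 6], so an eigenvector is (-2, -3).
General solution: c_1e^(t)(1,1) + c_2e^(4t)(-2,-3).

x(t) = c_1e^(t) - 2c_2e^(4t), y(t) = c_1e^(t) - 3c_2e^(4t)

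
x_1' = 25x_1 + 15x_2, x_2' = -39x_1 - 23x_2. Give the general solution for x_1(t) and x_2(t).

x_1(t) = 2c_1e^(t)sin(3t) - c_1e^(t)cos(3t) - c_2e^(t)sin(3t) - 2c_2e^(t)cos(3t), x_2(t) = -3c_1e^(t)sin(3t) + 2c_1e^(t)cos(3t) + 2c_2e^(t)sin(3t) + 3c_2e^(t)cos(3t)

Coefficient matrix A = [[25, 15], [-39, -23]].
Characteristic polynomial det(A - λI) = λ^2 - 2λ + 10 = 0.
Eigenvalues λ = 1 ± 3i (complex conjugate pair).
For λ=1+3i: an eigenvector is (-1,2) - i(2,-3) = (-1 - 2i, 2 + 3i).
A real fundamental pair from Re and Im of e^((1+3i)t)v: X_1 = e^(t)(cos(3t)·(-1,2) + sin(3t)·(2,-3)), X_2 = e^(t)(sin(3t)·(-1,2) - cos(3t)·(2,-3)).
General solution: c_1X_1 + c_2X_2.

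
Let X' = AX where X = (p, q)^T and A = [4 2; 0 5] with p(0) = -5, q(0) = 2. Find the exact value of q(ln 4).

2048

A = [[4,2],[0,5]]; eigenvalues λ = 4, 5.
Eigenvectors: (1,0) for λ=4, (2,1) for λ=5.
From the initial condition, c_1 = -9, c_2 = 2.
q(ln 4) = (-9)(4^4)(0) + (2)(4^5)(1) = 2048.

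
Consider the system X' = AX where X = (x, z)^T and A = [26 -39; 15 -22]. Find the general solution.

x(t) = -2K_1e^(2t)sin(3t) + 3K_1e^(2t)cos(3t) + 3K_2e^(2t)sin(3t) + 2K_2e^(2t)cos(3t), z(t) = -K_1e^(2t)sin(3t) + 2K_1e^(2t)cos(3t) + 2K_2e^(2t)sin(3t) + K_2e^(2t)cos(3t)

Coefficient matrix A = [[26, -39], [15, -22]].
Characteristic polynomial det(A - λI) = λ^2 - 4λ + 13 = 0.
Eigenvalues λ = 2 ± 3i (complex conjugate pair).
For λ=2+3i: an eigenvector is (3,2) - i(-2,-1) = (3 + 2i, 2 + i).
A real fundamental pair from Re and Im of e^((2+3i)t)v: X_1 = e^(2t)(cos(3t)·(3,2) + sin(3t)·(-2,-1)), X_2 = e^(2t)(sin(3t)·(3,2) - cos(3t)·(-2,-1)).
General solution: K_1X_1 + K_2X_2.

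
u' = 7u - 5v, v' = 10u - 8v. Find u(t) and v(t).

Coefficient matrix A = [[7, -5], [10, -8]].
Characteristic polynomial det(A - λI) = λ^2 + λ - 6 = 0.
Eigenvalues λ = -3, 2.
For λ=-3: (A-λI) row 1 is [10, -5], so an eigenvector is (-1, -2).
For λ=2: (A-λI) row 1 is [5, -5], so an eigenvector is (-1, -1).
General solution: C_1e^(-3t)(-1,-2) + C_2e^(2t)(-1,-1).

u(t) = -C_1e^(-3t) - C_2e^(2t), v(t) = -2C_1e^(-3t) - C_2e^(2t)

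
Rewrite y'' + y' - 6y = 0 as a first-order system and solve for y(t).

y(t) = K_1e^(2t) + K_2e^(-3t)

Let x_1 = y, x_2 = y'. Then x_1' = x_2 and x_2' = 6x_1 - x_2.
A = [[0,1],[6,-1]]; det(A-λI) = λ^2 + λ - 6.
Eigenvalues λ = 2, -3 with eigenvectors (1,2), (1,-3).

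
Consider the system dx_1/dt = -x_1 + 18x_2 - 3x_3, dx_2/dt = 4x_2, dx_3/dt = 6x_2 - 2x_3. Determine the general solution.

x_1(t) = C_1e^(-t) + 3C_2e^(-2t) + 3C_3e^(4t), x_2(t) = C_3e^(4t), x_3(t) = C_2e^(-2t) + C_3e^(4t)

Coefficient matrix A = [[-1, 18, -3], [0, 4, 0], [0, 6, -2]].
det(A - λI) = 0 gives eigenvalues λ = -1, -2, 4.
For λ=-1: eigenvector (1,0,0).
For λ=-2: eigenvector (3,0,1).
For λ=4: eigenvector (3,1,1).
General solution: C_1e^(-t)(1,0,0) + C_2e^(-2t)(3,0,1) + C_3e^(4t)(3,1,1).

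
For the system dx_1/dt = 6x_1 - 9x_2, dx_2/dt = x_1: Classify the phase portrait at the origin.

unstable improper node

A = [[6,-9],[1,0]]; det(A-λI) = λ^2 - 6λ + 9.
repeated λ = 3 with a single eigenvector.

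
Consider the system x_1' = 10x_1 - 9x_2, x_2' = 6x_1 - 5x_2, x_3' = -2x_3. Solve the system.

Coefficient matrix A = [[10, -9, 0], [6, -5, 0], [0, 0, -2]].
det(A - λI) = 0 gives eigenvalues λ = 1, 4, -2.
For λ=1: eigenvector (1,1,0).
For λ=4: eigenvector (3,2,0).
For λ=-2: eigenvector (0,0,1).
General solution: K_1e^(t)(1,1,0) + K_2e^(4t)(3,2,0) + K_3e^(-2t)(0,0,1).

x_1(t) = K_1e^(t) + 3K_2e^(4t), x_2(t) = K_1e^(t) + 2K_2e^(4t), x_3(t) = K_3e^(-2t)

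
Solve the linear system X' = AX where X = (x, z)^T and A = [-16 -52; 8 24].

x(t) = -3C_1e^(4t)sin(4t) - 2C_1e^(4t)cos(4t) - 2C_2e^(4t)sin(4t) + 3C_2e^(4t)cos(4t), z(t) = C_1e^(4t)sin(4t) + C_1e^(4t)cos(4t) + C_2e^(4t)sin(4t) - C_2e^(4t)cos(4t)

Coefficient matrix A = [[-16, -52], [8, 24]].
Characteristic polynomial det(A - λI) = λ^2 - 8λ + 32 = 0.
Eigenvalues λ = 4 ± 4i (complex conjugate pair).
For λ=4+4i: an eigenvector is (-2,1) - i(-3,1) = (-2 + 3i, 1 - i).
A real fundamental pair from Re and Im of e^((4+4i)t)v: X_1 = e^(4t)(cos(4t)·(-2,1) + sin(4t)·(-3,1)), X_2 = e^(4t)(sin(4t)·(-2,1) - cos(4t)·(-3,1)).
General solution: C_1X_1 + C_2X_2.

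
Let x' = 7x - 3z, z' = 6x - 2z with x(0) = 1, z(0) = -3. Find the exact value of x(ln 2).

72

A = [[7,-3],[6,-2]]; eigenvalues λ = 1, 4.
Eigenvectors: (-1,-2) for λ=1, (1,1) for λ=4.
From the initial condition, c_1 = 4, c_2 = 5.
x(ln 2) = (4)(2^1)(-1) + (5)(2^4)(1) = 72.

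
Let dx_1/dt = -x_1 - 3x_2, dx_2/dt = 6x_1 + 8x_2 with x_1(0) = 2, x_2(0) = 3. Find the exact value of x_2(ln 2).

A = [[-1,-3],[6,8]]; eigenvalues λ = 5, 2.
Eigenvectors: (-1,2) for λ=5, (1,-1) for λ=2.
From the initial condition, c_1 = 5, c_2 = 7.
x_2(ln 2) = (5)(2^5)(2) + (7)(2^2)(-1) = 292.

292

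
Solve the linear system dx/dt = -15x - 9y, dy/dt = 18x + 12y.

Coefficient matrix A = [[-15, -9], [18, 12]].
Characteristic polynomial det(A - λI) = λ^2 + 3λ - 18 = 0.
Eigenvalues λ = 3, -6.
For λ=3: (A-λI) row 1 is [-18, -9], so an eigenvector is (-1, 2).
For λ=-6: (A-λI) row 1 is [-9, -9], so an eigenvector is (1, -1).
General solution: c_1e^(3t)(-1,2) + c_2e^(-6t)(1,-1).

x(t) = -c_1e^(3t) + c_2e^(-6t), y(t) = 2c_1e^(3t) - c_2e^(-6t)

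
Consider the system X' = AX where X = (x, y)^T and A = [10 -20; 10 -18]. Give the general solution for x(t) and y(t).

Coefficient matrix A = [[10, -20], [10, -18]].
Characteristic polynomial det(A - λI) = λ^2 + 8λ + 20 = 0.
Eigenvalues λ = -4 ± 2i (complex conjugate pair).
For λ=-4+2i: an eigenvector is (-1,-1) - i(3,2) = (-1 - 3i, -1 - 2i).
A real fundamental pair from Re and Im of e^((-4+2i)t)v: X_1 = e^(-4t)(cos(2t)·(-1,-1) + sin(2t)·(3,2)), X_2 = e^(-4t)(sin(2t)·(-1,-1) - cos(2t)·(3,2)).
General solution: C_1X_1 + C_2X_2.

x(t) = 3C_1e^(-4t)sin(2t) - C_1e^(-4t)cos(2t) - C_2e^(-4t)sin(2t) - 3C_2e^(-4t)cos(2t), y(t) = 2C_1e^(-4t)sin(2t) - C_1e^(-4t)cos(2t) - C_2e^(-4t)sin(2t) - 2C_2e^(-4t)cos(2t)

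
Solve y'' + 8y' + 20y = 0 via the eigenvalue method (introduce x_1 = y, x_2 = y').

y(t) = C_1e^(-4t)cos(2t) + C_2e^(-4t)sin(2t)

Let x_1 = y, x_2 = y'. Then x_1' = x_2 and x_2' = -20x_1 - 8x_2.
A = [[0,1],[-20,-8]]; det(A-λI) = λ^2 + 8λ + 20.
Eigenvalues λ = -4 ± 2i.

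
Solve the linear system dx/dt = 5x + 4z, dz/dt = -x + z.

Coefficient matrix A = [[5, 4], [-1, 1]].
Characteristic polynomial det(A - λI) = λ^2 - 6λ + 9 = 0.
Single eigenvalue λ = 3 with algebraic multiplicity 2.
Eigenvector v = (-2,1); generalized eigenvector w with (A-λI)w=v is (3,-2).
General solution: e^(3t)[K_1·v + K_2·(t·v + w)].

x(t) = -2K_1e^(3t) - 2K_2te^(3t) + 3K_2e^(3t), z(t) = K_1e^(3t) + K_2te^(3t) - 2K_2e^(3t)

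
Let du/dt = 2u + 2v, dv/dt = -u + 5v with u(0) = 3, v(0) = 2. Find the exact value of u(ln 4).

A = [[2,2],[-1,5]]; eigenvalues λ = 4, 3.
Eigenvectors: (-1,-1) for λ=4, (-2,-1) for λ=3.
From the initial condition, c_1 = -1, c_2 = -1.
u(ln 4) = (-1)(4^4)(-1) + (-1)(4^3)(-2) = 384.

384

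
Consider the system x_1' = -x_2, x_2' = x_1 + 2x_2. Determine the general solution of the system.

x_1(t) = C_1e^(t) + C_2te^(t) - 3C_2e^(t), x_2(t) = -C_1e^(t) - C_2te^(t) + 2C_2e^(t)

Coefficient matrix A = [[0, -1], [1, 2]].
Characteristic polynomial det(A - λI) = λ^2 - 2λ + 1 = 0.
Single eigenvalue λ = 1 with algebraic multiplicity 2.
Eigenvector v = (1,-1); generalized eigenvector w with (A-λI)w=v is (-3,2).
General solution: e^(t)[C_1·v + C_2·(t·v + w)].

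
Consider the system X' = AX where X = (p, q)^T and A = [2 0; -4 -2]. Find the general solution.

Coefficient matrix A = [[2, 0], [-4, -2]].
Characteristic polynomial det(A - λI) = λ^2 - 4 = 0.
Eigenvalues λ = -2, 2.
For λ=-2: (A-λI) row 1 is [4, 0], so an eigenvector is (0, -1).
For λ=2: (A-λI) row 2 is [-4, -4], so an eigenvector is (-1, 1).
General solution: K_1e^(-2t)(0,-1) + K_2e^(2t)(-1,1).

p(t) = -K_2e^(2t), q(t) = -K_1e^(-2t) + K_2e^(2t)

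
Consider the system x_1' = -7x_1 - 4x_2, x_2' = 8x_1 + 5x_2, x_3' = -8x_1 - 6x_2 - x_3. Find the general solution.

x_1(t) = K_1e^(-3t) - K_2e^(t), x_2(t) = -K_1e^(-3t) + 2K_2e^(t), x_3(t) = K_1e^(-3t) - 2K_2e^(t) + K_3e^(-t)

Coefficient matrix A = [[-7, -4, 0], [8, 5, 0], [-8, -6, -1]].
det(A - λI) = 0 gives eigenvalues λ = -3, 1, -1.
For λ=-3: eigenvector (1,-1,1).
For λ=1: eigenvector (-1,2,-2).
For λ=-1: eigenvector (0,0,1).
General solution: K_1e^(-3t)(1,-1,1) + K_2e^(t)(-1,2,-2) + K_3e^(-t)(0,0,1).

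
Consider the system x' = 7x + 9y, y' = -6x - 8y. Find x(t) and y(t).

x(t) = -c_1e^(-2t) + 3c_2e^(t), y(t) = c_1e^(-2t) - 2c_2e^(t)

Coefficient matrix A = [[7, 9], [-6, -8]].
Characteristic polynomial det(A - λI) = λ^2 + λ - 2 = 0.
Eigenvalues λ = -2, 1.
For λ=-2: (A-λI) row 1 is [9, 9], so an eigenvector is (-1, 1).
For λ=1: (A-λI) row 1 is [6, 9], so an eigenvector is (3, -2).
General solution: c_1e^(-2t)(-1,1) + c_2e^(t)(3,-2).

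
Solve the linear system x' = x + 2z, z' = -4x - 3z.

x(t) = -c_1e^(-t)sin(2t) + c_2e^(-t)cos(2t), z(t) = c_1e^(-t)sin(2t) - c_1e^(-t)cos(2t) - c_2e^(-t)sin(2t) - c_2e^(-t)cos(2t)

Coefficient matrix A = [[1, 2], [-4, -3]].
Characteristic polynomial det(A - λI) = λ^2 + 2λ + 5 = 0.
Eigenvalues λ = -1 ± 2i (complex conjugate pair).
For λ=-1+2i: an eigenvector is (0,-1) - i(-1,1) = (0 + i, -1 - i).
A real fundamental pair from Re and Im of e^((-1+2i)t)v: X_1 = e^(-t)(cos(2t)·(0,-1) + sin(2t)·(-1,1)), X_2 = e^(-t)(sin(2t)·(0,-1) - cos(2t)·(-1,1)).
General solution: c_1X_1 + c_2X_2.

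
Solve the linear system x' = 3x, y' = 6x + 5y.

Coefficient matrix A = [[3, 0], [6, 5]].
Characteristic polynomial det(A - λI) = λ^2 - 8λ + 15 = 0.
Eigenvalues λ = 3, 5.
For λ=3: (A-λI) row 2 is [6, 2], so an eigenvector is (-1, 3).
For λ=5: (A-λI) row 1 is [-2, 0], so an eigenvector is (0, -1).
General solution: c_1e^(3t)(-1,3) + c_2e^(5t)(0,-1).

x(t) = -c_1e^(3t), y(t) = 3c_1e^(3t) - c_2e^(5t)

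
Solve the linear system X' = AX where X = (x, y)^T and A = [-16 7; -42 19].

x(t) = -C_1e^(5t) + C_2e^(-2t), y(t) = -3C_1e^(5t) + 2C_2e^(-2t)

Coefficient matrix A = [[-16, 7], [-42, 19]].
Characteristic polynomial det(A - λI) = λ^2 - 3λ - 10 = 0.
Eigenvalues λ = 5, -2.
For λ=5: (A-λI) row 1 is [-21, 7], so an eigenvector is (-1, -3).
For λ=-2: (A-λI) row 1 is [-14, 7], so an eigenvector is (1, 2).
General solution: C_1e^(5t)(-1,-3) + C_2e^(-2t)(1,2).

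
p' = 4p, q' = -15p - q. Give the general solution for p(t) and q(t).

p(t) = -C_2e^(4t), q(t) = C_1e^(-t) + 3C_2e^(4t)

Coefficient matrix A = [[4, 0], [-15, -1]].
Characteristic polynomial det(A - λI) = λ^2 - 3λ - 4 = 0.
Eigenvalues λ = -1, 4.
For λ=-1: (A-λI) row 1 is [5, 0], so an eigenvector is (0, 1).
For λ=4: (A-λI) row 2 is [-15, -5], so an eigenvector is (-1, 3).
General solution: C_1e^(-t)(0,1) + C_2e^(4t)(-1,3).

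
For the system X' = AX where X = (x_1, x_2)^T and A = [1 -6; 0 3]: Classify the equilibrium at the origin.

unstable node

A = [[1,-6],[0,3]]; det(A-λI) = λ^2 - 4λ + 3.
λ = 1, 3: both positive.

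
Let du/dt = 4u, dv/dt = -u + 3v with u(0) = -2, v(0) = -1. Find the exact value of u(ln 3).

A = [[4,0],[-1,3]]; eigenvalues λ = 4, 3.
Eigenvectors: (-1,1) for λ=4, (0,-1) for λ=3.
From the initial condition, c_1 = 2, c_2 = 3.
u(ln 3) = (2)(3^4)(-1) + (3)(3^3)(0) = -162.

-162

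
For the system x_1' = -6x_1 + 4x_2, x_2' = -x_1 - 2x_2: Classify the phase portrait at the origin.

stable improper node

A = [[-6,4],[-1,-2]]; det(A-λI) = λ^2 + 8λ + 16.
repeated λ = -4 with a single eigenvector.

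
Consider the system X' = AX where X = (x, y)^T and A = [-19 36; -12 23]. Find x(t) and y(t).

x(t) = -3C_1e^(5t) - 2C_2e^(-t), y(t) = -2C_1e^(5t) - C_2e^(-t)

Coefficient matrix A = [[-19, 36], [-12, 23]].
Characteristic polynomial det(A - λI) = λ^2 - 4λ - 5 = 0.
Eigenvalues λ = 5, -1.
For λ=5: (A-λI) row 1 is [-24, 36], so an eigenvector is (-3, -2).
For λ=-1: (A-λI) row 1 is [-18, 36], so an eigenvector is (-2, -1).
General solution: C_1e^(5t)(-3,-2) + C_2e^(-t)(-2,-1).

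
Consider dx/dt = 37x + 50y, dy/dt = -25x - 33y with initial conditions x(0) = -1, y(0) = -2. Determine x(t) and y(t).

x(t) = -27e^(2t)sin(5t) - e^(2t)cos(5t), y(t) = 19e^(2t)sin(5t) - 2e^(2t)cos(5t)

Coefficient matrix A = [[37, 50], [-25, -33]].
Characteristic polynomial det(A - λI) = λ^2 - 4λ + 29 = 0.
Eigenvalues λ = 2 ± 5i (complex conjugate pair).
For λ=2+5i: an eigenvector is (-1,1) - i(3,-2) = (-1 - 3i, 1 + 2i).
A real fundamental pair from Re and Im of e^((2+5i)t)v: X_1 = e^(2t)(cos(5t)·(-1,1) + sin(5t)·(3,-2)), X_2 = e^(2t)(sin(5t)·(-1,1) - cos(5t)·(3,-2)).
General solution: c_1X_1 + c_2X_2.
Applying x(0)=-1, y(0)=-2 gives c_1=-8, c_2=3.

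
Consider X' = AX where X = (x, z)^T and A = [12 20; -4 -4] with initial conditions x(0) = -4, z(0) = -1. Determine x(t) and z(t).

Coefficient matrix A = [[12, 20], [-4, -4]].
Characteristic polynomial det(A - λI) = λ^2 - 8λ + 32 = 0.
Eigenvalues λ = 4 ± 4i (complex conjugate pair).
For λ=4+4i: an eigenvector is (-2,1) - i(1,0) = (-2 - i, 1).
A real fundamental pair from Re and Im of e^((4+4i)t)v: X_1 = e^(4t)(cos(4t)·(-2,1) + sin(4t)·(1,0)), X_2 = e^(4t)(sin(4t)·(-2,1) - cos(4t)·(1,0)).
General solution: c_1X_1 + c_2X_2.
Applying x(0)=-4, z(0)=-1 gives c_1=-1, c_2=6.

x(t) = -13e^(4t)sin(4t) - 4e^(4t)cos(4t), z(t) = 6e^(4t)sin(4t) - e^(4t)cos(4t)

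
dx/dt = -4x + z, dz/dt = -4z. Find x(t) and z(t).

Coefficient matrix A = [[-4, 1], [0, -4]].
Characteristic polynomial det(A - λI) = λ^2 + 8λ + 16 = 0.
Single eigenvalue λ = -4 with algebraic multiplicity 2.
Eigenvector v = (-1,0); generalized eigenvector w with (A-λI)w=v is (1,-1).
General solution: e^(-4t)[c_1·v + c_2·(t·v + w)].

x(t) = -c_1e^(-4t) - c_2te^(-4t) + c_2e^(-4t), z(t) = -c_2e^(-4t)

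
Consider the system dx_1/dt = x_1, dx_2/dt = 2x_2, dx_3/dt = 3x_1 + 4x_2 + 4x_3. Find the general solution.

x_1(t) = c_1e^(t), x_2(t) = c_2e^(2t), x_3(t) = -c_1e^(t) - 2c_2e^(2t) + c_3e^(4t)

Coefficient matrix A = [[1, 0, 0], [0, 2, 0], [3, 4, 4]].
det(A - λI) = 0 gives eigenvalues λ = 1, 2, 4.
For λ=1: eigenvector (1,0,-1).
For λ=2: eigenvector (0,1,-2).
For λ=4: eigenvector (0,0,1).
General solution: c_1e^(t)(1,0,-1) + c_2e^(2t)(0,1,-2) + c_3e^(4t)(0,0,1).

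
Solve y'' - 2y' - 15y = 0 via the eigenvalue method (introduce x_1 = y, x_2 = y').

y(t) = K_1e^(-3t) + K_2e^(5t)

Let x_1 = y, x_2 = y'. Then x_1' = x_2 and x_2' = 15x_1 + 2x_2.
A = [[0,1],[15,2]]; det(A-λI) = λ^2 - 2λ - 15.
Eigenvalues λ = -3, 5 with eigenvectors (1,-3), (1,5).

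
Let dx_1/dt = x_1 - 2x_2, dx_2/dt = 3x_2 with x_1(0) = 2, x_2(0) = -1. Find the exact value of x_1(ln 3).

A = [[1,-2],[0,3]]; eigenvalues λ = 1, 3.
Eigenvectors: (1,0) for λ=1, (-1,1) for λ=3.
From the initial condition, c_1 = 1, c_2 = -1.
x_1(ln 3) = (1)(3^1)(1) + (-1)(3^3)(-1) = 30.

30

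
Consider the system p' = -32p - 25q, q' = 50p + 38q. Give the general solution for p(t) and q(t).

Coefficient matrix A = [[-32, -25], [50, 38]].
Characteristic polynomial det(A - λI) = λ^2 - 6λ + 34 = 0.
Eigenvalues λ = 3 ± 5i (complex conjugate pair).
For λ=3+5i: an eigenvector is (-1,1) - i(2,-3) = (-1 - 2i, 1 + 3i).
A real fundamental pair from Re and Im of e^((3+5i)t)v: X_1 = e^(3t)(cos(5t)·(-1,1) + sin(5t)·(2,-3)), X_2 = e^(3t)(sin(5t)·(-1,1) - cos(5t)·(2,-3)).
General solution: C_1X_1 + C_2X_2.

p(t) = 2C_1e^(3t)sin(5t) - C_1e^(3t)cos(5t) - C_2e^(3t)sin(5t) - 2C_2e^(3t)cos(5t), q(t) = -3C_1e^(3t)sin(5t) + C_1e^(3t)cos(5t) + C_2e^(3t)sin(5t) + 3C_2e^(3t)cos(5t)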